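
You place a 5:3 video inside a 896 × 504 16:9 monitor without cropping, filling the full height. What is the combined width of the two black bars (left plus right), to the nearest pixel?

That makes the image 840.00 px wide (504 × 5/3).
Black = 896 − 840.00 = 56.00 px.

56 px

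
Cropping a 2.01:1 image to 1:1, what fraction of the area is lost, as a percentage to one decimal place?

50.2%

1:1 is narrower than 2.01:1, so the crop keeps the full height and trims the width.
(1.000)/(2.010) ≈ 0.498 of the area survives, leaving 50.25% discarded.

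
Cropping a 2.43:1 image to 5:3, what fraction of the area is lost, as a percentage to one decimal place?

The height stays; only width is cut (since 5:3 is narrower than 2.43:1).
Fraction kept = (1.667)/(2.430) ≈ 68.59%, so 31.41% is lost.

31.4%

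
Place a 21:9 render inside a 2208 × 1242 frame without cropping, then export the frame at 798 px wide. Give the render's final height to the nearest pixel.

342 px

In the 2208×1242 frame the render fills the width: height = 2208 × 9/21 ≈ 946.29 px.
The frame scales by 798/2208 = 0.3614; 946.29 × 0.3614 ≈ 342.00 px.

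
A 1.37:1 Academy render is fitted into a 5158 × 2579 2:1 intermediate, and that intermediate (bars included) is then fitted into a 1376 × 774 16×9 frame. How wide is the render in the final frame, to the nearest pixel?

943 px

Inside the 5158×2579 canvas the render is height-limited at 3533.23 × 2579.00.
The 2:1 canvas is width-limited in 1376×774, giving 1376.00 × 688.00; scale factor 0.2668.
So the render's width is 3533.23 × 0.2668 ≈ 942.56.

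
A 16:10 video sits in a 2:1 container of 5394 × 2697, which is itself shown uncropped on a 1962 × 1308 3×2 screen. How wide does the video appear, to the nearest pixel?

First fit — 16:10 into 5394×2697 spans the height: 4315.20 × 2697.00.
The 2:1 canvas is width-limited in 1962×1308, giving 1962.00 × 981.00; scale factor 0.3637.
So the video's width is 4315.20 × 0.3637 ≈ 1569.60.

1570 px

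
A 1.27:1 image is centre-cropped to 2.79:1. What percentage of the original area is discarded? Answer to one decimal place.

2.79:1 is wider than 1.27:1, so the crop keeps the full width and trims the height.
(1.270)/(2.790) ≈ 0.455 of the area survives, leaving 54.48% discarded.

54.5%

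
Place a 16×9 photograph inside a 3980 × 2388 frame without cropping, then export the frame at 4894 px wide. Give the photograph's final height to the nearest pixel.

2753 px

Fitted into 3980×2388, the photograph spans the width; its height is 3980 × 9/16 ≈ 2238.75 px.
Scaling 3980 → 4894 is ×1.2296, so the height becomes 2238.75 × 1.2296 ≈ 2752.88 px.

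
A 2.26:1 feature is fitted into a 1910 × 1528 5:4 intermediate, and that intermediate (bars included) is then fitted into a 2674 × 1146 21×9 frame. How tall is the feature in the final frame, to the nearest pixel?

634 px

First fit — 2.26:1 into 1910×1528 spans the width: 1910.00 × 845.13.
5:4 in 2674×1146: fills the height, so the intermediate becomes 1432.50 × 1146.00 — a scale of ×0.7500.
So the feature's height is 845.13 × 0.7500 ≈ 633.85.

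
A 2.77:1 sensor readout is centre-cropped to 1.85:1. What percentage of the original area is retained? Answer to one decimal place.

66.8%

1.85:1 is narrower than 2.77:1, so the crop keeps the full height and trims the width.
(1.850)/(2.770) ≈ 0.668 of the area survives.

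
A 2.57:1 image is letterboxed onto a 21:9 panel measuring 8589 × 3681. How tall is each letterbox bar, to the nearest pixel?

169 px

Since 2.570 > 2.333, the image is width-limited.
That makes the image 3342.02 px tall (8589 / 2.570).
3681 − 3342.02 = 338.98 px of bars (169.49 each).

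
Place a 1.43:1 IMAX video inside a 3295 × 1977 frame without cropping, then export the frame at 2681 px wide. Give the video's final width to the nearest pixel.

At 3295×1977 the video is height-limited, so width = 1977 × 1.430 ≈ 2827.11 px.
Scaling 3295 → 2681 is ×0.8137, so the width becomes 2827.11 × 0.8137 ≈ 2300.30 px.

2300 px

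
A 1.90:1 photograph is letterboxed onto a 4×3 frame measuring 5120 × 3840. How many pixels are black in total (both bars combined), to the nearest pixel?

Since 1.900 > 1.333, the photograph is width-limited.
Content height = 5120 / 1.900 ≈ 2694.7368 px.
Leftover height: 3840 − 2694.7368 = 1145.2632 px.
That's 1145.2632 × 5120 ≈ 5863747 black pixels.

5863747 pixels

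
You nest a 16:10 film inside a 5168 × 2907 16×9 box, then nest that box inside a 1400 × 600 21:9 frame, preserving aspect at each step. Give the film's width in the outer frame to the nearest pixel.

First fit — 16:10 into 5168×2907 spans the height: 4651.20 × 2907.00.
Second fit — the 16×9 canvas into 1400×600 spans the height: 1066.67 × 600.00 (×0.2064 from 5168×2907).
So the film's width is 4651.20 × 0.2064 ≈ 960.00.

960 px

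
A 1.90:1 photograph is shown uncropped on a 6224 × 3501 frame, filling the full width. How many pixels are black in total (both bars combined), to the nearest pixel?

Content height = 6224 / 1.900 ≈ 3275.7895 px.
3501 − 3275.7895 = 225.2105 px of bars.
Bar area = 225.2105 × 6224 ≈ 1401710 px.

1401710 pixels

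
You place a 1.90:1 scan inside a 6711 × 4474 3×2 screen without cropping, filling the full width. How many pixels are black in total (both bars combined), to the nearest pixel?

Content height = 6711 / 1.900 ≈ 3532.1053 px.
Black = 4474 − 3532.1053 = 941.8947 px.
That's 941.8947 × 6711 ≈ 6321056 black pixels.

6321056 pixels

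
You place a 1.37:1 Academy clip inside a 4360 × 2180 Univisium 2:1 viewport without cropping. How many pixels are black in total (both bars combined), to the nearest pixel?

Since 1.370 < 2.000, the clip is height-limited.
Content width = 2180 × 1.370 ≈ 2986.6000 px.
Leftover width: 4360 − 2986.6000 = 1373.4000 px.
Across the 2180-px span: 1373.4000 × 2180 ≈ 2994012 px.

2994012 pixels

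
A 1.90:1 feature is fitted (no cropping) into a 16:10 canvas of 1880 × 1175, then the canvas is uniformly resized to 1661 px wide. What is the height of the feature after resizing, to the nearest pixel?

874 px

Fitted into 1880×1175, the feature spans the width; its height is 1880 / 1.900 ≈ 989.47 px.
The frame scales by 1661/1880 = 0.8835; 989.47 × 0.8835 ≈ 874.21 px.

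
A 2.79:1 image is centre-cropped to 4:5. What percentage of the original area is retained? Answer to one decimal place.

28.7%

Going from 2.79:1 to 4:5 means cutting width while keeping height.
Area ratio = (0.800)/(2.790) = 28.67% retained.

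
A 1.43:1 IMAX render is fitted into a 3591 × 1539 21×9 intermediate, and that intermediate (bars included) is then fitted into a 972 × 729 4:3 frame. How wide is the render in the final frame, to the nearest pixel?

Inside the 3591×1539 canvas the render is height-limited at 2200.77 × 1539.00.
21×9 in 972×729: fills the width, so the intermediate becomes 972.00 × 416.57 — a scale of ×0.2707.
The render scales with it: width 2200.77 × 0.2707 ≈ 595.70.

596 px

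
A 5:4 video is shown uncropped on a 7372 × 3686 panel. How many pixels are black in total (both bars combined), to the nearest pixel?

5:4 is narrower than 2:1, so it spans the full height.
That makes the image 4607.5000 px wide (3686 × 5/4).
Leftover width: 7372 − 4607.5000 = 2764.5000 px.
Across the 3686-px span: 2764.5000 × 3686 ≈ 10189947 px.

10189947 pixels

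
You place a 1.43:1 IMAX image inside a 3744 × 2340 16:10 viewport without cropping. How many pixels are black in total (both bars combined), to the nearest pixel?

1.43:1 IMAX is narrower than 16:10, so it spans the full height.
Content width = 2340 × 1.430 ≈ 3346.2000 px.
Black = 3744 − 3346.2000 = 397.8000 px.
That's 397.8000 × 2340 ≈ 930852 black pixels.

930852 pixels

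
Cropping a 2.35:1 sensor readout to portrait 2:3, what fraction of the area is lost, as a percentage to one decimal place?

Going from 2.35:1 to portrait 2:3 means cutting width while keeping height.
Fraction kept = (0.667)/(2.350) ≈ 28.37%, so 71.63% is lost.

71.6%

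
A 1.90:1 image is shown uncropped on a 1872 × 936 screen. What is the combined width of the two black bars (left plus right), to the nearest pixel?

1.90:1 (1.900) < 2:1 (2.000), so the image fills the height.
That makes the image 1778.40 px wide (936 × 1.900).
1872 − 1778.40 = 93.60 px of bars.

94 px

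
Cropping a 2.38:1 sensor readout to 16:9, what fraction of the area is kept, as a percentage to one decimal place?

74.7%

Going from 2.38:1 to 16:9 means cutting width while keeping height.
Fraction kept = (1.778)/(2.380) ≈ 74.70%.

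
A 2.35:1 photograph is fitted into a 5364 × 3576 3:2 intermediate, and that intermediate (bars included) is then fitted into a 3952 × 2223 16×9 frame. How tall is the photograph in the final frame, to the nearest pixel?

1419 px

First fit — 2.35:1 into 5364×3576 spans the width: 5364.00 × 2282.55.
The 3:2 canvas is height-limited in 3952×2223, giving 3334.50 × 2223.00; scale factor 0.6216.
Applying the same ×0.6216: 2282.55 → 1418.94.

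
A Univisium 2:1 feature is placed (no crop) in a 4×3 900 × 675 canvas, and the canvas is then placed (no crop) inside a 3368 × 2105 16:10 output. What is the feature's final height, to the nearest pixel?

First fit — Univisium 2:1 into 900×675 spans the width: 900.00 × 450.00.
4×3 in 3368×2105: fills the height, so the intermediate becomes 2806.67 × 2105.00 — a scale of ×3.1185.
Applying the same ×3.1185: 450.00 → 1403.33.

1403 px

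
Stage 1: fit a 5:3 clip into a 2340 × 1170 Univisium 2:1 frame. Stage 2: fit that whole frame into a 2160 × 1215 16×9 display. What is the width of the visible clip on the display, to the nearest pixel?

1800 px

First fit — 5:3 into 2340×1170 spans the height: 1950.00 × 1170.00.
Univisium 2:1 in 2160×1215: fills the width, so the intermediate becomes 2160.00 × 1080.00 — a scale of ×0.9231.
So the clip's width is 1950.00 × 0.9231 ≈ 1800.00.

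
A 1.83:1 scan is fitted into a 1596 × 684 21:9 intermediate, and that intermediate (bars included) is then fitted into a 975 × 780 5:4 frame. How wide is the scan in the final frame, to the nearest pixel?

765 px

1.83:1 in 1596×684: fills the height, so the scan is 1251.72 × 684.00.
Second fit — the 21:9 canvas into 975×780 spans the width: 975.00 × 417.86 (×0.6109 from 1596×684).
The scan scales with it: width 1251.72 × 0.6109 ≈ 764.68.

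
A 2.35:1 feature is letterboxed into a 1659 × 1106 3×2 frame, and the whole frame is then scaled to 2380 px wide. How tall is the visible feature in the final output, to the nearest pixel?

1013 px

In the 1659×1106 frame the feature fills the width: height = 1659 / 2.350 ≈ 705.96 px.
Scaling 1659 → 2380 is ×1.4346, so the height becomes 705.96 × 1.4346 ≈ 1012.77 px.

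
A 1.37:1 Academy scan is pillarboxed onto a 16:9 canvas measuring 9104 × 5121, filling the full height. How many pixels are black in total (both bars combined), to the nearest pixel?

10693826 pixels

That makes the image 7015.7700 px wide (5121 × 1.370).
Black = 9104 − 7015.7700 = 2088.2300 px.
That's 2088.2300 × 5121 ≈ 10693826 black pixels.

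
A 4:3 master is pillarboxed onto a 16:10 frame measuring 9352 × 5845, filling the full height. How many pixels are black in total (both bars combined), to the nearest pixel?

9110407 pixels

Content width = 5845 × 4/3 ≈ 7793.3333 px.
Black = 9352 − 7793.3333 = 1558.6667 px.
Bar area = 1558.6667 × 5845 ≈ 9110407 px.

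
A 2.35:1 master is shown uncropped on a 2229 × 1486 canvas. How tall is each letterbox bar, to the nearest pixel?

269 px

2.35:1 is wider than 3:2, so it spans the full width.
That makes the image 948.51 px tall (2229 / 2.350).
Black = 1486 − 948.51 = 537.49 px, or 268.74 per bar.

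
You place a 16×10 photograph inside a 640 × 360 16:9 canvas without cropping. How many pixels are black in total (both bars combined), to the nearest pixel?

23040 pixels

Since 1.600 < 1.778, the photograph is height-limited.
The photograph is 360 × 16/10 ≈ 576.0000 px wide.
640 − 576.0000 = 64.0000 px of bars.
Across the 360-px span: 64.0000 × 360 ≈ 23040 px.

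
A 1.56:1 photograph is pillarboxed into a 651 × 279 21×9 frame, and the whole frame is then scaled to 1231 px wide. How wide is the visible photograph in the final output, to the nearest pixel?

In the 651×279 frame the photograph fills the height: width = 279 × 1.560 ≈ 435.24 px.
Scaling 651 → 1231 is ×1.8909, so the width becomes 435.24 × 1.8909 ≈ 823.01 px.

823 px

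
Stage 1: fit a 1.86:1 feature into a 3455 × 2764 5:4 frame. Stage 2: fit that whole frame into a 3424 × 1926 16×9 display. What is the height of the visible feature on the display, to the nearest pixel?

1294 px

1.86:1 in 3455×2764: fills the width, so the feature is 3455.00 × 1857.53.
The 5:4 canvas is height-limited in 3424×1926, giving 2407.50 × 1926.00; scale factor 0.6968.
So the feature's height is 1857.53 × 0.6968 ≈ 1294.35.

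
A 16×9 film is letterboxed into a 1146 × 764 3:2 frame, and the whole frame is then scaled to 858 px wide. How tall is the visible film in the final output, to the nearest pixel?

483 px

In the 1146×764 frame the film fills the width: height = 1146 × 9/16 ≈ 644.62 px.
The frame scales by 858/1146 = 0.7487; 644.62 × 0.7487 ≈ 482.62 px.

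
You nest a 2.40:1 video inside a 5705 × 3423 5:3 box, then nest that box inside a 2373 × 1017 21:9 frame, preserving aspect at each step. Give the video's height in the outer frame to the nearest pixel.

2.40:1 in 5705×3423: fills the width, so the video is 5705.00 × 2377.08.
The 5:3 canvas is height-limited in 2373×1017, giving 1695.00 × 1017.00; scale factor 0.2971.
Applying the same ×0.2971: 2377.08 → 706.25.

706 px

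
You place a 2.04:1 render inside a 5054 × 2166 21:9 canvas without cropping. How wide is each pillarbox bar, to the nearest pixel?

2.04:1 is narrower than 21:9, so it spans the full height.
That makes the image 4418.64 px wide (2166 × 2.040).
Leftover width: 5054 − 4418.64 = 635.36 px → 317.68 each side.

318 px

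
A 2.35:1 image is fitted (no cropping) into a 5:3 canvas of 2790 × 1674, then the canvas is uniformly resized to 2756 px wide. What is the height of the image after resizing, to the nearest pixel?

1173 px

In the 2790×1674 frame the image fills the width: height = 2790 / 2.350 ≈ 1187.23 px.
Scaling 2790 → 2756 is ×0.9878, so the height becomes 1187.23 × 0.9878 ≈ 1172.77 px.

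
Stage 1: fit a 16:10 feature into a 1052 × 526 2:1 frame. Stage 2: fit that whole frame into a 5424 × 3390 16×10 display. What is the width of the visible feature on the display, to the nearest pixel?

First fit — 16:10 into 1052×526 spans the height: 841.60 × 526.00.
The 2:1 canvas is width-limited in 5424×3390, giving 5424.00 × 2712.00; scale factor 5.1559.
Applying the same ×5.1559: 841.60 → 4339.20.

4339 px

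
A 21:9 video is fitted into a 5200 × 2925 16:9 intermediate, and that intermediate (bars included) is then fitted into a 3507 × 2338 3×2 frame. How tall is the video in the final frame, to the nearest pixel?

Inside the 5200×2925 canvas the video is width-limited at 5200.00 × 2228.57.
The 16:9 canvas is width-limited in 3507×2338, giving 3507.00 × 1972.69; scale factor 0.6744.
So the video's height is 2228.57 × 0.6744 ≈ 1503.00.

1503 px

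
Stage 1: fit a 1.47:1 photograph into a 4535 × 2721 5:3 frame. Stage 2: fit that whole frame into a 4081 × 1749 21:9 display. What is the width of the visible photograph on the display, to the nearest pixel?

Inside the 4535×2721 canvas the photograph is height-limited at 3999.87 × 2721.00.
5:3 in 4081×1749: fills the height, so the intermediate becomes 2915.00 × 1749.00 — a scale of ×0.6428.
The photograph scales with it: width 3999.87 × 0.6428 ≈ 2571.03.

2571 px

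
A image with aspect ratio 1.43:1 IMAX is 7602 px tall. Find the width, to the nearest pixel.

10871 px

Width = 7602 × 1.430 = 10870.86.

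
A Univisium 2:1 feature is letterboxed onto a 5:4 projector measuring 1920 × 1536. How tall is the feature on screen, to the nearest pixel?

Univisium 2:1 (2.000) > 5:4 (1.250), so the feature fills the width.
The feature is 1920 × 1/2 ≈ 960.00 px tall.

960 px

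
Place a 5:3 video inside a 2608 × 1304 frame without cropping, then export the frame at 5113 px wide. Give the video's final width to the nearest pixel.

4261 px

Fitted into 2608×1304, the video spans the height; its width is 1304 × 5/3 ≈ 2173.33 px.
The frame scales by 5113/2608 = 1.9605; 2173.33 × 1.9605 ≈ 4260.83 px.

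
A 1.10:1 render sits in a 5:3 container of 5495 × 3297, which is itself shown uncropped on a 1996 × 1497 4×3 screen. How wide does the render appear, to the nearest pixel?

1317 px

Inside the 5495×3297 canvas the render is height-limited at 3626.70 × 3297.00.
5:3 in 1996×1497: fills the width, so the intermediate becomes 1996.00 × 1197.60 — a scale of ×0.3632.
So the render's width is 3626.70 × 0.3632 ≈ 1317.36.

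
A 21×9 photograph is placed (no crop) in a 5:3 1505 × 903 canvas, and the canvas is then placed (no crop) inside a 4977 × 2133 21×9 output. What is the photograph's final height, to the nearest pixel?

1524 px

Inside the 1505×903 canvas the photograph is width-limited at 1505.00 × 645.00.
5:3 in 4977×2133: fills the height, so the intermediate becomes 3555.00 × 2133.00 — a scale of ×2.3621.
Applying the same ×2.3621: 645.00 → 1523.57.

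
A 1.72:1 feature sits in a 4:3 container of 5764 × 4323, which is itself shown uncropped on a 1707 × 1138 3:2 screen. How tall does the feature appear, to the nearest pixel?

Inside the 5764×4323 canvas the feature is width-limited at 5764.00 × 3351.16.
Second fit — the 4:3 canvas into 1707×1138 spans the height: 1517.33 × 1138.00 (×0.2632 from 5764×4323).
The feature scales with it: height 3351.16 × 0.2632 ≈ 882.17.

882 px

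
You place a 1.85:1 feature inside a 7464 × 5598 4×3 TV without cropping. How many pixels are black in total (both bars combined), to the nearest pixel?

1.85:1 (1.850) > 4×3 (1.333), so the feature fills the width.
That makes the image 4034.5946 px tall (7464 / 1.850).
5598 − 4034.5946 = 1563.4054 px of bars.
Bar area = 1563.4054 × 7464 ≈ 11669258 px.

11669258 pixels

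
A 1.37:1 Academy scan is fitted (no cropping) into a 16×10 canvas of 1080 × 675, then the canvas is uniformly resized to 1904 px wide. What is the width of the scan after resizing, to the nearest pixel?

1630 px

At 1080×675 the scan is height-limited, so width = 675 × 1.370 ≈ 924.75 px.
Resizing to 1904 px wide multiplies everything by 1.7630: 924.75 → 1630.30 px.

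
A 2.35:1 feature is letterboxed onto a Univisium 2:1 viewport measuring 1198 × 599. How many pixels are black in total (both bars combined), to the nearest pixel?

Since 2.350 > 2.000, the feature is width-limited.
Content height = 1198 / 2.350 ≈ 509.7872 px.
599 − 509.7872 = 89.2128 px of bars.
Across the 1198-px span: 89.2128 × 1198 ≈ 106877 px.

106877 pixels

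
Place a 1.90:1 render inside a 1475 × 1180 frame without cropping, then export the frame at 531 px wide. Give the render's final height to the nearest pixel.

Fitted into 1475×1180, the render spans the width; its height is 1475 / 1.900 ≈ 776.32 px.
Resizing to 531 px wide multiplies everything by 0.3600: 776.32 → 279.47 px.

279 px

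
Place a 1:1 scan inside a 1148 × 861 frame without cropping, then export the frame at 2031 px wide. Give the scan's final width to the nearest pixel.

In the 1148×861 frame the scan fills the height: width = 861 × 1/1 ≈ 861.00 px.
The frame scales by 2031/1148 = 1.7692; 861.00 × 1.7692 ≈ 1523.25 px.

1523 px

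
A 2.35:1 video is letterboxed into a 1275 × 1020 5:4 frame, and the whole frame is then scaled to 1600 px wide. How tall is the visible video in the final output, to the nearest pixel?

At 1275×1020 the video is width-limited, so height = 1275 / 2.350 ≈ 542.55 px.
Scaling 1275 → 1600 is ×1.2549, so the height becomes 542.55 × 1.2549 ≈ 680.85 px.

681 px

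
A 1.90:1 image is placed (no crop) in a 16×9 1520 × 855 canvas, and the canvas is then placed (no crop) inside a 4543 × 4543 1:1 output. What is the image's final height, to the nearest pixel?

1.90:1 in 1520×855: fills the width, so the image is 1520.00 × 800.00.
The 16×9 canvas is width-limited in 4543×4543, giving 4543.00 × 2555.44; scale factor 2.9888.
Applying the same ×2.9888: 800.00 → 2391.05.

2391 px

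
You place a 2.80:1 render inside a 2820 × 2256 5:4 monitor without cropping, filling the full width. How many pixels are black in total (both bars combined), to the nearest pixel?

3521777 pixels

Content height = 2820 / 2.800 ≈ 1007.1429 px.
Black = 2256 − 1007.1429 = 1248.8571 px.
Bar area = 1248.8571 × 2820 ≈ 3521777 px.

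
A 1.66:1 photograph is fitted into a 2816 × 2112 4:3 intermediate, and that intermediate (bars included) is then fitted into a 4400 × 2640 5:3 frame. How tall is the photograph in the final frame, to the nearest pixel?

Inside the 2816×2112 canvas the photograph is width-limited at 2816.00 × 1696.39.
Second fit — the 4:3 canvas into 4400×2640 spans the height: 3520.00 × 2640.00 (×1.2500 from 2816×2112).
Applying the same ×1.2500: 1696.39 → 2120.48.

2120 px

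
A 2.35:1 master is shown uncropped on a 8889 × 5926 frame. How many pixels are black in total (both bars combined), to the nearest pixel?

19053099 pixels

Since 2.350 > 1.500, the master is width-limited.
That makes the image 3782.5532 px tall (8889 / 2.350).
5926 − 3782.5532 = 2143.4468 px of bars.
Bar area = 2143.4468 × 8889 ≈ 19053099 px.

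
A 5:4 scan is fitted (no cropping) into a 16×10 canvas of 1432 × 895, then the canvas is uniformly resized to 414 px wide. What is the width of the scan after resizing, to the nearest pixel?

323 px

In the 1432×895 frame the scan fills the height: width = 895 × 5/4 ≈ 1118.75 px.
The frame scales by 414/1432 = 0.2891; 1118.75 × 0.2891 ≈ 323.44 px.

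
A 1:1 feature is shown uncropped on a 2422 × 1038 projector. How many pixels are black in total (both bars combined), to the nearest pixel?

1436592 pixels

Since 1.000 < 2.333, the feature is height-limited.
That makes the image 1038.0000 px wide (1038 × 1/1).
Leftover width: 2422 − 1038.0000 = 1384.0000 px.
That's 1384.0000 × 1038 ≈ 1436592 black pixels.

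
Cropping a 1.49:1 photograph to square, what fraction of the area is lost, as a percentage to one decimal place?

Going from 1.49:1 to square means cutting width while keeping height.
Area ratio = (1.000)/(1.490) = 67.11%; the remaining 32.89% is cropped out.

32.9%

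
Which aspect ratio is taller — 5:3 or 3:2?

3:2

5:3 = 1.667 and 3:2 = 1.5; 1.667 > 1.5. The smaller width-to-height ratio is the taller frame.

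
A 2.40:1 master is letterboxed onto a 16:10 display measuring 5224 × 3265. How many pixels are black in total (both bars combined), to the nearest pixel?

2.40:1 (2.400) > 16:10 (1.600), so the master fills the width.
That makes the image 2176.6667 px tall (5224 / 2.400).
Leftover height: 3265 − 2176.6667 = 1088.3333 px.
Bar area = 1088.3333 × 5224 ≈ 5685453 px.

5685453 pixels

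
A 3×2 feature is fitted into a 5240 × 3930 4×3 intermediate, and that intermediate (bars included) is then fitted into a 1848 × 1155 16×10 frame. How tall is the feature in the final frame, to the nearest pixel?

1027 px

3×2 in 5240×3930: fills the width, so the feature is 5240.00 × 3493.33.
4×3 in 1848×1155: fills the height, so the intermediate becomes 1540.00 × 1155.00 — a scale of ×0.2939.
So the feature's height is 3493.33 × 0.2939 ≈ 1026.67.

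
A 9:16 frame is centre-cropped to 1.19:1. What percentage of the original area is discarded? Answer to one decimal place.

52.7%

Going from 9:16 to 1.19:1 means cutting height while keeping width.
Fraction kept = (0.562)/(1.190) ≈ 47.27%, so 52.73% is lost.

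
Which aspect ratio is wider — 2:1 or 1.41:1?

2 and 1.41; 2 > 1.41.

2:1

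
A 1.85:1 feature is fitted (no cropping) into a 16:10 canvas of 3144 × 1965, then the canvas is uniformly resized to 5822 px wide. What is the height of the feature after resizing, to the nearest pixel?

In the 3144×1965 frame the feature fills the width: height = 3144 / 1.850 ≈ 1699.46 px.
Scaling 3144 → 5822 is ×1.8518, so the height becomes 1699.46 × 1.8518 ≈ 3147.03 px.

3147 px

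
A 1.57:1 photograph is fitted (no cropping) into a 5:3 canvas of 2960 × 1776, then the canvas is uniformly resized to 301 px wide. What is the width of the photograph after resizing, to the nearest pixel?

284 px

Fitted into 2960×1776, the photograph spans the height; its width is 1776 × 1.570 ≈ 2788.32 px.
Scaling 2960 → 301 is ×0.1017, so the width becomes 2788.32 × 0.1017 ≈ 283.54 px.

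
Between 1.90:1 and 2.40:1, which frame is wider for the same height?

2.40:1

1.9 and 2.4; 2.4 > 1.9.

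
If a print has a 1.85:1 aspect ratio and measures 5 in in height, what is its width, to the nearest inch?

5 × 1.850 = 9.25.

9 in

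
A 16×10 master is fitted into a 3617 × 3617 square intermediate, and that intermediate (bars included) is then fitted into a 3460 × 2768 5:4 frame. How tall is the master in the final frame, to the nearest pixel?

1730 px

16×10 in 3617×3617: fills the width, so the master is 3617.00 × 2260.62.
square in 3460×2768: fills the height, so the intermediate becomes 2768.00 × 2768.00 — a scale of ×0.7653.
So the master's height is 2260.62 × 0.7653 ≈ 1730.00.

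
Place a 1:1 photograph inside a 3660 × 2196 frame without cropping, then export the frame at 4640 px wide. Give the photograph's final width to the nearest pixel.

At 3660×2196 the photograph is height-limited, so width = 2196 × 1/1 ≈ 2196.00 px.
Scaling 3660 → 4640 is ×1.2678, so the width becomes 2196.00 × 1.2678 ≈ 2784.00 px.

2784 px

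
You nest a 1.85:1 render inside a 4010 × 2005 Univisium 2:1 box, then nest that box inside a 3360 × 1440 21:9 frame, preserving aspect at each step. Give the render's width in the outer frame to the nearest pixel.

2664 px

Inside the 4010×2005 canvas the render is height-limited at 3709.25 × 2005.00.
Second fit — the Univisium 2:1 canvas into 3360×1440 spans the height: 2880.00 × 1440.00 (×0.7182 from 4010×2005).
So the render's width is 3709.25 × 0.7182 ≈ 2664.00.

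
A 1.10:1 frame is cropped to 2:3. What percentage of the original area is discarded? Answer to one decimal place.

The height stays; only width is cut (since 2:3 is narrower than 1.10:1).
(0.667)/(1.100) ≈ 0.606 of the area survives, leaving 39.39% discarded.

39.4%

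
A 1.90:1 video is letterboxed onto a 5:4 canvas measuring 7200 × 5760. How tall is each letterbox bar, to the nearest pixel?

1.90:1 is wider than 5:4, so it spans the full width.
Content height = 7200 / 1.900 ≈ 3789.47 px.
Leftover height: 5760 − 3789.47 = 1970.53 px → 985.26 each side.

985 px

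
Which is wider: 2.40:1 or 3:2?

2.40:1

2.4 and 3:2 = 1.5; 2.4 > 1.5.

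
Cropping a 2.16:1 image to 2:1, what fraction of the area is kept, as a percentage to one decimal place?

Going from 2.16:1 to 2:1 means cutting width while keeping height.
Area ratio = (2.000)/(2.160) = 92.59% retained.

92.6%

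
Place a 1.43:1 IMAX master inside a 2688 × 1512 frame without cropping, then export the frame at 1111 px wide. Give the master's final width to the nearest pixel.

894 px

At 2688×1512 the master is height-limited, so width = 1512 × 1.430 ≈ 2162.16 px.
The frame scales by 1111/2688 = 0.4133; 2162.16 × 0.4133 ≈ 893.66 px.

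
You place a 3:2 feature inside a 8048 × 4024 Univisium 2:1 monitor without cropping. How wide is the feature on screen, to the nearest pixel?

6036 px

Since 1.500 < 2.000, the feature is height-limited.
Content width = 4024 × 3/2 ≈ 6036.00 px.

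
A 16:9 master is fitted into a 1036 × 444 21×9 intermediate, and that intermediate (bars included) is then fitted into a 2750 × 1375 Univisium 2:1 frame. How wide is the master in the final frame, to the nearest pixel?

First fit — 16:9 into 1036×444 spans the height: 789.33 × 444.00.
21×9 in 2750×1375: fills the width, so the intermediate becomes 2750.00 × 1178.57 — a scale of ×2.6544.
Applying the same ×2.6544: 789.33 → 2095.24.

2095 px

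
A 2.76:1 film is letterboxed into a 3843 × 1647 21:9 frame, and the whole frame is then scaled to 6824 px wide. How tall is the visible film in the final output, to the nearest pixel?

2472 px

Fitted into 3843×1647, the film spans the width; its height is 3843 / 2.760 ≈ 1392.39 px.
The frame scales by 6824/3843 = 1.7757; 1392.39 × 1.7757 ≈ 2472.46 px.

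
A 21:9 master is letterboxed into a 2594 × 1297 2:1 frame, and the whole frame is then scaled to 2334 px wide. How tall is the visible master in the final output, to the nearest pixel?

In the 2594×1297 frame the master fills the width: height = 2594 × 9/21 ≈ 1111.71 px.
The frame scales by 2334/2594 = 0.8998; 1111.71 × 0.8998 ≈ 1000.29 px.

1000 px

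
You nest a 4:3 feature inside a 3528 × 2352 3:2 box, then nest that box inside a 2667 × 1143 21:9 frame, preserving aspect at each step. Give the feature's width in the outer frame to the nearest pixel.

First fit — 4:3 into 3528×2352 spans the height: 3136.00 × 2352.00.
The 3:2 canvas is height-limited in 2667×1143, giving 1714.50 × 1143.00; scale factor 0.4860.
Applying the same ×0.4860: 3136.00 → 1524.00.

1524 px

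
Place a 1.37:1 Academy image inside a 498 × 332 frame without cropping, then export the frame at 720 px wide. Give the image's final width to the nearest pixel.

658 px

Fitted into 498×332, the image spans the height; its width is 332 × 1.370 ≈ 454.84 px.
Resizing to 720 px wide multiplies everything by 1.4458: 454.84 → 657.60 px.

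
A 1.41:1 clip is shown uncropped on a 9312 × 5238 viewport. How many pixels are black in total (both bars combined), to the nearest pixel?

10090588 pixels

1.41:1 is narrower than 16:9, so it spans the full height.
That makes the image 7385.5800 px wide (5238 × 1.410).
Black = 9312 − 7385.5800 = 1926.4200 px.
Bar area = 1926.4200 × 5238 ≈ 10090588 px.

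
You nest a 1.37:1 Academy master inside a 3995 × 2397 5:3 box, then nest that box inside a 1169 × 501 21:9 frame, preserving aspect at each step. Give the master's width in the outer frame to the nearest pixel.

686 px

1.37:1 Academy in 3995×2397: fills the height, so the master is 3283.89 × 2397.00.
The 5:3 canvas is height-limited in 1169×501, giving 835.00 × 501.00; scale factor 0.2090.
The master scales with it: width 3283.89 × 0.2090 ≈ 686.37.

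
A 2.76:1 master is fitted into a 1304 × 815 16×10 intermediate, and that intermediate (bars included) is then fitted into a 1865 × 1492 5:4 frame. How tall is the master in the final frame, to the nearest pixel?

676 px

First fit — 2.76:1 into 1304×815 spans the width: 1304.00 × 472.46.
Second fit — the 16×10 canvas into 1865×1492 spans the width: 1865.00 × 1165.62 (×1.4302 from 1304×815).
So the master's height is 472.46 × 1.4302 ≈ 675.72.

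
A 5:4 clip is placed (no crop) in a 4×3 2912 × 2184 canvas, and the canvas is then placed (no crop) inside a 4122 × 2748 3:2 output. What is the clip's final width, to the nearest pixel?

5:4 in 2912×2184: fills the height, so the clip is 2730.00 × 2184.00.
Second fit — the 4×3 canvas into 4122×2748 spans the height: 3664.00 × 2748.00 (×1.2582 from 2912×2184).
So the clip's width is 2730.00 × 1.2582 ≈ 3435.00.

3435 px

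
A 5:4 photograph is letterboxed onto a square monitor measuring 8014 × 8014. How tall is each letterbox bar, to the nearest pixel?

801 px

Since 1.250 > 1.000, the photograph is width-limited.
That makes the image 6411.20 px tall (8014 × 4/5).
8014 − 6411.20 = 1602.80 px of bars (801.40 each).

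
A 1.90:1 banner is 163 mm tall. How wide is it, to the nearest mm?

Width = 163 × 1.900 = 309.70.

310 mm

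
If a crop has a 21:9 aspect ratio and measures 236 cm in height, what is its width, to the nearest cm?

236 / 9 × 21 = 550.67.

551 cm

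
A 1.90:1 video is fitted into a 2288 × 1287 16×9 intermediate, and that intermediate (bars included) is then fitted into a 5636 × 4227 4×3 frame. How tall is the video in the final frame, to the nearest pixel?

Inside the 2288×1287 canvas the video is width-limited at 2288.00 × 1204.21.
16×9 in 5636×4227: fills the width, so the intermediate becomes 5636.00 × 3170.25 — a scale of ×2.4633.
The video scales with it: height 1204.21 × 2.4633 ≈ 2966.32.

2966 px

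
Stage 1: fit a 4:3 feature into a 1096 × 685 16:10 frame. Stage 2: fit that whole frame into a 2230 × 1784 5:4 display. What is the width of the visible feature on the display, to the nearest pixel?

1858 px

Inside the 1096×685 canvas the feature is height-limited at 913.33 × 685.00.
Second fit — the 16:10 canvas into 2230×1784 spans the width: 2230.00 × 1393.75 (×2.0347 from 1096×685).
Applying the same ×2.0347: 913.33 → 1858.33.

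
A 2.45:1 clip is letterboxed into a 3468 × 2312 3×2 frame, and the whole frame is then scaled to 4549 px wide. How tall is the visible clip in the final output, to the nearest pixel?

1857 px

Fitted into 3468×2312, the clip spans the width; its height is 3468 / 2.450 ≈ 1415.51 px.
Resizing to 4549 px wide multiplies everything by 1.3117: 1415.51 → 1856.73 px.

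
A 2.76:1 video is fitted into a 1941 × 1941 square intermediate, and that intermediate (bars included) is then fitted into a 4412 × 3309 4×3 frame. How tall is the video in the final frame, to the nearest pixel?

1199 px

Inside the 1941×1941 canvas the video is width-limited at 1941.00 × 703.26.
The square canvas is height-limited in 4412×3309, giving 3309.00 × 3309.00; scale factor 1.7048.
Applying the same ×1.7048: 703.26 → 1198.91.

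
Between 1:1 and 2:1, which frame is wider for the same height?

2:1

1 and 2; 2 > 1.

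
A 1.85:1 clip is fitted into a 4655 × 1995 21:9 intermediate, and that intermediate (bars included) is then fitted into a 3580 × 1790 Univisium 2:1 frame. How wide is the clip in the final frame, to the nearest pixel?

2838 px

1.85:1 in 4655×1995: fills the height, so the clip is 3690.75 × 1995.00.
The 21:9 canvas is width-limited in 3580×1790, giving 3580.00 × 1534.29; scale factor 0.7691.
Applying the same ×0.7691: 3690.75 → 2838.43.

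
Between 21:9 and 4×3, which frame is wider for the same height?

21:9

21:9 = 2.333 and 4×3 = 1.333; 2.333 > 1.333.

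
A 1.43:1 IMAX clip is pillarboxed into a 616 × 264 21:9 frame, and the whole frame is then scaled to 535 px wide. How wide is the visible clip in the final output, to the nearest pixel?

At 616×264 the clip is height-limited, so width = 264 × 1.430 ≈ 377.52 px.
Scaling 616 → 535 is ×0.8685, so the width becomes 377.52 × 0.8685 ≈ 327.88 px.

328 px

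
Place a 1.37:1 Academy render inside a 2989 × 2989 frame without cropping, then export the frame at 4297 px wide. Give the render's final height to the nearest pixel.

At 2989×2989 the render is width-limited, so height = 2989 / 1.370 ≈ 2181.75 px.
Scaling 2989 → 4297 is ×1.4376, so the height becomes 2181.75 × 1.4376 ≈ 3136.50 px.

3136 px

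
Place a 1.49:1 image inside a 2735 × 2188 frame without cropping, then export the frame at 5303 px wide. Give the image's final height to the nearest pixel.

3559 px

In the 2735×2188 frame the image fills the width: height = 2735 / 1.490 ≈ 1835.57 px.
Scaling 2735 → 5303 is ×1.9389, so the height becomes 1835.57 × 1.9389 ≈ 3559.06 px.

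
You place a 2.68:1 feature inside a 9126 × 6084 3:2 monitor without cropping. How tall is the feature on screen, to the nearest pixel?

2.68:1 (2.680) > 3:2 (1.500), so the feature fills the width.
That makes the image 3405.22 px tall (9126 / 2.680).

3405 px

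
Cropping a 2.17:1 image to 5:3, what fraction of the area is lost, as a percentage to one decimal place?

23.2%

The height stays; only width is cut (since 5:3 is narrower than 2.17:1).
Area ratio = (1.667)/(2.170) = 76.80%; the remaining 23.20% is cropped out.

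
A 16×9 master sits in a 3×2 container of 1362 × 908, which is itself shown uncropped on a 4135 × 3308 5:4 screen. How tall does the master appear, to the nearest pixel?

16×9 in 1362×908: fills the width, so the master is 1362.00 × 766.12.
Second fit — the 3×2 canvas into 4135×3308 spans the width: 4135.00 × 2756.67 (×3.0360 from 1362×908).
So the master's height is 766.12 × 3.0360 ≈ 2325.94.

2326 px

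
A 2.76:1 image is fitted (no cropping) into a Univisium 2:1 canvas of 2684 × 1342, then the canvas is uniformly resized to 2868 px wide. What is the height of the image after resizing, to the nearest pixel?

1039 px

At 2684×1342 the image is width-limited, so height = 2684 / 2.760 ≈ 972.46 px.
Resizing to 2868 px wide multiplies everything by 1.0686: 972.46 → 1039.13 px.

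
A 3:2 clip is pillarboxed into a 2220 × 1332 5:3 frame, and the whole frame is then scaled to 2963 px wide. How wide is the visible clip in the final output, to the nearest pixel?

2667 px

Fitted into 2220×1332, the clip spans the height; its width is 1332 × 3/2 ≈ 1998.00 px.
The frame scales by 2963/2220 = 1.3347; 1998.00 × 1.3347 ≈ 2666.70 px.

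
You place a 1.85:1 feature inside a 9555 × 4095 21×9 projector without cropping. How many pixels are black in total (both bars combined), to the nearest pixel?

8105029 pixels

1.85:1 (1.850) < 21×9 (2.333), so the feature fills the height.
That makes the image 7575.7500 px wide (4095 × 1.850).
9555 − 7575.7500 = 1979.2500 px of bars.
That's 1979.2500 × 4095 ≈ 8105029 black pixels.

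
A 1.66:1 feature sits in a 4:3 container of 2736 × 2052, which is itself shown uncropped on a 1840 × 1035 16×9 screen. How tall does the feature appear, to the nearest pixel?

Inside the 2736×2052 canvas the feature is width-limited at 2736.00 × 1648.19.
Second fit — the 4:3 canvas into 1840×1035 spans the height: 1380.00 × 1035.00 (×0.5044 from 2736×2052).
So the feature's height is 1648.19 × 0.5044 ≈ 831.33.

831 px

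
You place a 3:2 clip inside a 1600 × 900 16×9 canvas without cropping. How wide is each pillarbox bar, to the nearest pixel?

125 px

Since 1.500 < 1.778, the clip is height-limited.
That makes the image 1350.00 px wide (900 × 3/2).
Black = 1600 − 1350.00 = 250.00 px, or 125.00 per bar.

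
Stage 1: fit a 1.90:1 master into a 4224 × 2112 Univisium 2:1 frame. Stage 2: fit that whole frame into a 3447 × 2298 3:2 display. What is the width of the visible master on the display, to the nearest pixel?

1.90:1 in 4224×2112: fills the height, so the master is 4012.80 × 2112.00.
The Univisium 2:1 canvas is width-limited in 3447×2298, giving 3447.00 × 1723.50; scale factor 0.8161.
So the master's width is 4012.80 × 0.8161 ≈ 3274.65.

3275 px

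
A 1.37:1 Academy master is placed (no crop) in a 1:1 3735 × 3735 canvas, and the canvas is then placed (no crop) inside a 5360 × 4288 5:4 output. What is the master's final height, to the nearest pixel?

3130 px

Inside the 3735×3735 canvas the master is width-limited at 3735.00 × 2726.28.
1:1 in 5360×4288: fills the height, so the intermediate becomes 4288.00 × 4288.00 — a scale of ×1.1481.
Applying the same ×1.1481: 2726.28 → 3129.93.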